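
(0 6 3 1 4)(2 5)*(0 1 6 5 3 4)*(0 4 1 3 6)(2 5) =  (0 2 6 1 4 3)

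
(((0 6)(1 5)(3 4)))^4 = ()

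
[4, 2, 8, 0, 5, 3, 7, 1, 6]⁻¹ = [3, 7, 1, 5, 0, 4, 8, 6, 2]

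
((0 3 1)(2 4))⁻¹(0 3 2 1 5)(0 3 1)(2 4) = (0 5 3 1 4)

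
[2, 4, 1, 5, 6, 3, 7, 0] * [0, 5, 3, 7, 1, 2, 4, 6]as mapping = [0→3, 1→1, 2→5, 3→2, 4→4, 5→7, 6→6, 7→0]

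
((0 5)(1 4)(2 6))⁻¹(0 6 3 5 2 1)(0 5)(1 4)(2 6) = (0 6 4 5 2 3)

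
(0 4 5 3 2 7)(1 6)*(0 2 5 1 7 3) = (0 4 1 6 7 2 3 5)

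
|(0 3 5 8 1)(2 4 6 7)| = 20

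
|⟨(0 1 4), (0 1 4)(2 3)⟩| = 6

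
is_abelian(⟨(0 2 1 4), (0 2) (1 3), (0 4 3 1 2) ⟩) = no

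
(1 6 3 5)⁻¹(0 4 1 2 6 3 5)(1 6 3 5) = (0 4 6 2 3 5 1)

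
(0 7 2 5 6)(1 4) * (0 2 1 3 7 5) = (0 5 6 2)(1 4 3 7)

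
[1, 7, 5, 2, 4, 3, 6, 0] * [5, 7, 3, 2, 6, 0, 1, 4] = [7, 4, 0, 3, 6, 2, 1, 5]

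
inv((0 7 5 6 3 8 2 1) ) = (0 1 2 8 3 6 5 7) 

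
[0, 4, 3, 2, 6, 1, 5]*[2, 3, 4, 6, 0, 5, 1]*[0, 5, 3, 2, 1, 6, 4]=[3, 0, 4, 1, 5, 2, 6]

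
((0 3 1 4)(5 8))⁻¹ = (0 4 1 3)(5 8)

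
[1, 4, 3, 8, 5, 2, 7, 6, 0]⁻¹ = [8, 0, 5, 2, 1, 4, 7, 6, 3]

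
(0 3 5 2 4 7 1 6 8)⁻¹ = (0 8 6 1 7 4 2 5 3)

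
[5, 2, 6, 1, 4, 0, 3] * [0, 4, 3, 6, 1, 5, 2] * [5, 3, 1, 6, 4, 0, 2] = [0, 6, 1, 4, 3, 5, 2]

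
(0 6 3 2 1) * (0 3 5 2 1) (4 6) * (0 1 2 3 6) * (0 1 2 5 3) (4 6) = (0 6 3 5) (1 4) 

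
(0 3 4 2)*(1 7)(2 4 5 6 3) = (0 2)(1 7)(3 5 6)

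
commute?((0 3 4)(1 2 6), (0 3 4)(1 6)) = no:(0 3 4)(1 2 6)*(0 3 4)(1 6) = (0 4 3)(1 2), (0 3 4)(1 6)*(0 3 4)(1 2 6) = (0 4 3)(2 6)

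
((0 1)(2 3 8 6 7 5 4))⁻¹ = (0 1)(2 4 5 7 6 8 3)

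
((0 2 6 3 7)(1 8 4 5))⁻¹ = (0 7 3 6 2)(1 5 4 8)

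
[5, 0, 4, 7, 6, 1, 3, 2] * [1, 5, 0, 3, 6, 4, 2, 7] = [4, 1, 6, 7, 2, 5, 3, 0]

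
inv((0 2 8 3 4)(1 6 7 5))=(0 4 3 8 2)(1 5 7 6)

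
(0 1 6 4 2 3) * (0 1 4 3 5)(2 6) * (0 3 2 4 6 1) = (0 6 2 5 3)(1 4)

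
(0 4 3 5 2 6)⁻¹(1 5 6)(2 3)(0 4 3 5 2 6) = (0 1 2)(5 6)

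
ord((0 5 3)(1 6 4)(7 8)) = 6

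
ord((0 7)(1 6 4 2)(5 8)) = 4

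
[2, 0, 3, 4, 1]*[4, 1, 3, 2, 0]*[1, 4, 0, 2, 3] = [2, 3, 0, 1, 4]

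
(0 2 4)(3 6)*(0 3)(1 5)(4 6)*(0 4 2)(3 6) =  (1 5)(2 3)(4 6)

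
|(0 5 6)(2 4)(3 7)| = 6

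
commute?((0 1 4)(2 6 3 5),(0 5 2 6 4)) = no:(0 1 4)(2 6 3 5)*(0 5 2 6 4) = (0 1)(2 4 5 6 3),(0 5 2 6 4)*(0 1 4)(2 6 3 5) = (0 2 3 5 6)(1 4)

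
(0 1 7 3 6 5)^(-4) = (0 7 6)(1 3 5)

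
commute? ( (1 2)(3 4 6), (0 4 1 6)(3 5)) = no: (1 2)(3 4 6) * (0 4 1 6)(3 5) = (0 4)(1 2 6 5 3), (0 4 1 6)(3 5) * (1 2)(3 4 6) = (0 6)(1 3 5 4 2)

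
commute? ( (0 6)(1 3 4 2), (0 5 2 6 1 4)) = no: (0 6)(1 3 4 2)*(0 5 2 6 1 4) = (0 1 3)(2 4 6 5), (0 5 2 6 1 4)*(0 6)(1 3 4 2) = (0 5 1 2)(3 4 6)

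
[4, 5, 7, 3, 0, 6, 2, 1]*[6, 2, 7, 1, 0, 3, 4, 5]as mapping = [0→0, 1→3, 2→5, 3→1, 4→6, 5→4, 6→7, 7→2]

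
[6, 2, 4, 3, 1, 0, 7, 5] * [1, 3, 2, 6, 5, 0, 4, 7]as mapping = [0→4, 1→2, 2→5, 3→6, 4→3, 5→1, 6→7, 7→0]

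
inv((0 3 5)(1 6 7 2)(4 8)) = (0 5 3)(1 2 7 6)(4 8)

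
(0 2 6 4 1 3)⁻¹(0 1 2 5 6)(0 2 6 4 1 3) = (2 3 6 5 4)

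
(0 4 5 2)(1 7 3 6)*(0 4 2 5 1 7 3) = (0 2 4 1 3 6 7)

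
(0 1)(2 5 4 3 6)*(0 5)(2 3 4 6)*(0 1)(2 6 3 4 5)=(1 2)(3 6 4 5)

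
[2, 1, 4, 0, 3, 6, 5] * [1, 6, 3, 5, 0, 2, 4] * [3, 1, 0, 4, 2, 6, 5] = [4, 5, 3, 1, 6, 2, 0]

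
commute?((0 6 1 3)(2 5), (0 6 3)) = no:(0 6 1 3)(2 5)*(0 6 3) = (0 3 6 1)(2 5), (0 6 3)*(0 6 1 3)(2 5) = (0 1 3 6)(2 5)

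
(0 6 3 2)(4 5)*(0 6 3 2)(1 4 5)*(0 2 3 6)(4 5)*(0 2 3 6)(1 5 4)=(1 4 5)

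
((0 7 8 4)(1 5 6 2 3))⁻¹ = (0 4 8 7)(1 3 2 6 5)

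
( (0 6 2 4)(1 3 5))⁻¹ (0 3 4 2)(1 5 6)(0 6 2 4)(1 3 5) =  (0 4 6 5)(1 2 3)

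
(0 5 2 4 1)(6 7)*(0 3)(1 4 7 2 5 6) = (0 6 2 7 1 3)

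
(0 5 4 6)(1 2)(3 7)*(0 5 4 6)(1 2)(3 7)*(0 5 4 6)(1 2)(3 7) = (0 6 4 5)(1 2)(3 7)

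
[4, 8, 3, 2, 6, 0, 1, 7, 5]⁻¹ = [5, 6, 3, 2, 0, 8, 4, 7, 1]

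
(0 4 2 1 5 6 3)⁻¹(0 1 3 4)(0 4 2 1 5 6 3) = (0 2 4 5)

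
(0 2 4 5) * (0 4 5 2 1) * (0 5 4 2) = (0 1 5 2 4)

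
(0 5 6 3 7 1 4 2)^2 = (0 6 7 4)(1 2 5 3)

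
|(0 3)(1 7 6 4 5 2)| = 6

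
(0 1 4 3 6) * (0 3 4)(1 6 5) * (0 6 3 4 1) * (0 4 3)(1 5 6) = (3 6)(4 5)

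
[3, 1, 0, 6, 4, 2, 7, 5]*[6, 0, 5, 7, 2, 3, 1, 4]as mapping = [0→7, 1→0, 2→6, 3→1, 4→2, 5→5, 6→4, 7→3]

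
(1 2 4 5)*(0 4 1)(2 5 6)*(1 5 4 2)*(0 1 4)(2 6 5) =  (0 6 4 5 1)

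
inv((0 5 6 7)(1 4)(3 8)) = (0 7 6 5)(1 4)(3 8)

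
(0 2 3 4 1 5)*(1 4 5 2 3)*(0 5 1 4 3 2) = (0 2 4 3 1)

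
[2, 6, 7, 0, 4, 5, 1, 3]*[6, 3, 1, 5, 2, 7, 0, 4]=[1, 0, 4, 6, 2, 7, 3, 5]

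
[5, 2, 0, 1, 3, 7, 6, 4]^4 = [3, 7, 4, 5, 0, 1, 6, 2]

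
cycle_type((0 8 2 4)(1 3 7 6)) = 4^2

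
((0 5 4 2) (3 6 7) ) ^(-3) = (0 5 4 2) 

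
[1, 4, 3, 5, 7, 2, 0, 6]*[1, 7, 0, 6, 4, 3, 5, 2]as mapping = [0→7, 1→4, 2→6, 3→3, 4→2, 5→0, 6→1, 7→5]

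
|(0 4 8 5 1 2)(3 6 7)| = 6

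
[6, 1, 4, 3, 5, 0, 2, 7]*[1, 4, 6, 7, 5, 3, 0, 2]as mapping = [0→0, 1→4, 2→5, 3→7, 4→3, 5→1, 6→6, 7→2]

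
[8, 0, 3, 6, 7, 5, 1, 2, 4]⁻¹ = [1, 6, 7, 2, 8, 5, 3, 4, 0]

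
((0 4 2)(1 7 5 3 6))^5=(0 2 4)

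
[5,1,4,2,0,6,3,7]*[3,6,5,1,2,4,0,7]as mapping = [0→4,1→6,2→2,3→5,4→3,5→0,6→1,7→7]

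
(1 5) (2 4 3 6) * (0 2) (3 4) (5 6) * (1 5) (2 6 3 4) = (0 6) (1 3) (2 4) 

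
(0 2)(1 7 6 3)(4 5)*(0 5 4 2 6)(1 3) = (0 6 1 7)(2 5)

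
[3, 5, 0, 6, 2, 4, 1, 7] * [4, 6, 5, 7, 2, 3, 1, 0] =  [7, 3, 4, 1, 5, 2, 6, 0]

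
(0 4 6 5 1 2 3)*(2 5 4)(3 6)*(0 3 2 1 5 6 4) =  (0 1 6)(2 4)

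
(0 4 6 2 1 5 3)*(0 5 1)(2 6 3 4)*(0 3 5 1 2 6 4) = (0 6 4 5)(1 2 3)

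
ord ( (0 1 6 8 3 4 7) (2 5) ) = 14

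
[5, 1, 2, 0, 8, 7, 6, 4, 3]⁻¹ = [3, 1, 2, 8, 7, 0, 6, 5, 4]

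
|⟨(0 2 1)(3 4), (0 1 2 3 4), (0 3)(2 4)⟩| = 120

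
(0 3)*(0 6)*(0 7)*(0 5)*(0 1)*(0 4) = (0 3 6 7 5 1 4)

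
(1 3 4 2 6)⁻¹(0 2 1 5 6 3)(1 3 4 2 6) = (0 6 3 5 1 4)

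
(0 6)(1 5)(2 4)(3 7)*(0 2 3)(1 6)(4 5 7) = (0 1 7)(2 5 6)(3 4)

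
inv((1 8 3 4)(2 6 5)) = (1 4 3 8)(2 5 6)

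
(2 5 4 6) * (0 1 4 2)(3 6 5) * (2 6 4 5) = (0 1 5 6)(2 3 4)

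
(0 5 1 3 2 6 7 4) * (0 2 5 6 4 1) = (0 6 7 1 3 5)(2 4)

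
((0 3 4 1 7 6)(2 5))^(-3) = (0 1)(2 5)(3 7)(4 6)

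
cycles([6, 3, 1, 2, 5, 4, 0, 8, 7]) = (0 6)(1 3 2)(4 5)(7 8)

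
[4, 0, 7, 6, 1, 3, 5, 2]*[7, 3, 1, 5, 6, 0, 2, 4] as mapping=[0→6, 1→7, 2→4, 3→2, 4→3, 5→5, 6→0, 7→1] 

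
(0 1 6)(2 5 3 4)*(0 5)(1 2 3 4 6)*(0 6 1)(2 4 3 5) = (0 4 5 3 1)(2 6)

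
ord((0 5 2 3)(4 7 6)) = 12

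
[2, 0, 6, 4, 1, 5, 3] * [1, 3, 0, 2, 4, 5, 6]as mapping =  [0→0, 1→1, 2→6, 3→4, 4→3, 5→5, 6→2]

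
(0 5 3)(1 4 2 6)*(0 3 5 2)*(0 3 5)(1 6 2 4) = (0 4 3 5)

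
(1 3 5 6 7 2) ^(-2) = (1 7 5) (2 6 3) 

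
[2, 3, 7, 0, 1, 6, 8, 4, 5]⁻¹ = [3, 4, 0, 1, 7, 8, 5, 2, 6]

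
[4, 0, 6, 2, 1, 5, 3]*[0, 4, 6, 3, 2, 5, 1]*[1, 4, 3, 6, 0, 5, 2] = [3, 1, 4, 2, 0, 5, 6]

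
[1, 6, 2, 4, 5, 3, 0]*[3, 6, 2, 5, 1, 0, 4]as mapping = [0→6, 1→4, 2→2, 3→1, 4→0, 5→5, 6→3]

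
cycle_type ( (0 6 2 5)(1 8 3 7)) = 4^2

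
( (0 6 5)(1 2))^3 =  (1 2)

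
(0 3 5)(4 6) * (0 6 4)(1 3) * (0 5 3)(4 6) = (0 1)(4 6 5)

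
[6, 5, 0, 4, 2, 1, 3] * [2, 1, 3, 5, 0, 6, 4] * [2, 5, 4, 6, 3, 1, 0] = [3, 0, 4, 2, 6, 5, 1]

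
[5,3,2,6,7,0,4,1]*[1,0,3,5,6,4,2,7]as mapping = [0→4,1→5,2→3,3→2,4→7,5→1,6→6,7→0]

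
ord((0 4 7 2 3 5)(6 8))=6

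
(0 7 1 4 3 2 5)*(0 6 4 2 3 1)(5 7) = (0 5 6 4 1 2 7)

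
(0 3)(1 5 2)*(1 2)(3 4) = (0 4 3)(1 5)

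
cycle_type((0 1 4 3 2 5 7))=7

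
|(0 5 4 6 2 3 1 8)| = 8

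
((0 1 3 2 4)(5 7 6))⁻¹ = (0 4 2 3 1)(5 6 7)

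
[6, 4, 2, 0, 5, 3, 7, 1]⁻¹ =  [3, 7, 2, 5, 1, 4, 0, 6]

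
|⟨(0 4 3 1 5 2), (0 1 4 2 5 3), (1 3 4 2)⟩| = 720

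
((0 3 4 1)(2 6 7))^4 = (2 6 7)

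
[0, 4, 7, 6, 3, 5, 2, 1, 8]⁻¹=[0, 7, 6, 4, 1, 5, 3, 2, 8]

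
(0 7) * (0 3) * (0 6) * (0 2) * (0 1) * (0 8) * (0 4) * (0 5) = (0 7 3 6 2 1 8 4 5)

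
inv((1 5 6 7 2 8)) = (1 8 2 7 6 5)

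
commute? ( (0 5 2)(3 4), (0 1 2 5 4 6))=no: (0 5 2)(3 4)*(0 1 2 5 4 6)=(0 4 3 6)(1 2), (0 1 2 5 4 6)*(0 5 2)(3 4)=(0 1)(3 4 6 5)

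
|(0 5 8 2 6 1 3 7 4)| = 9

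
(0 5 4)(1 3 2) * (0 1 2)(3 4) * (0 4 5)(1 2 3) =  (1 5)(2 3 4)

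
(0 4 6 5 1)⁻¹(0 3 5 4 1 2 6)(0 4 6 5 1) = (0 2 5 4 3 1 6)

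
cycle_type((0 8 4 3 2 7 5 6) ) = 8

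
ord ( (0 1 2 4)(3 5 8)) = 12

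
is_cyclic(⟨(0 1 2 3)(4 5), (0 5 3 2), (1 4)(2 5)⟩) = no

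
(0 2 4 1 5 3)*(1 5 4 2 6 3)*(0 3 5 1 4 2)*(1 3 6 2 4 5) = (0 2)(1 4 3 6)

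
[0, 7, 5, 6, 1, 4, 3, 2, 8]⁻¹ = [0, 4, 7, 6, 5, 2, 3, 1, 8]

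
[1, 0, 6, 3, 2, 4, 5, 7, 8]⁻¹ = [1, 0, 4, 3, 5, 6, 2, 7, 8]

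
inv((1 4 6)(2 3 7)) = (1 6 4)(2 7 3)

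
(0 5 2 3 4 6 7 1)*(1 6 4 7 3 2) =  (0 5 1)(3 7 6)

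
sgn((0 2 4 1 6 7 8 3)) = -1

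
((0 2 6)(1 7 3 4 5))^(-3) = (1 3 5 7 4)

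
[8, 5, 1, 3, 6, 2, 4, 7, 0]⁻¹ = [8, 2, 5, 3, 6, 1, 4, 7, 0]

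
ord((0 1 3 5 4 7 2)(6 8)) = 14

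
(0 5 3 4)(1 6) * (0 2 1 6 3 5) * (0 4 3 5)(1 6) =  (0 4 2 6 1 5)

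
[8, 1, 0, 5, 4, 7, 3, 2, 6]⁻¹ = [2, 1, 7, 6, 4, 3, 8, 5, 0]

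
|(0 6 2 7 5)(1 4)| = 10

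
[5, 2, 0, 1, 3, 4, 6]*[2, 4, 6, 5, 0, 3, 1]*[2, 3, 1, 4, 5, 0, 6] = [4, 6, 1, 5, 0, 2, 3]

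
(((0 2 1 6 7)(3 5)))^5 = (3 5)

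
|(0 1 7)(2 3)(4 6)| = 6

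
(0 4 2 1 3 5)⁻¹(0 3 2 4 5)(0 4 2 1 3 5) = (0 4 5 1 2)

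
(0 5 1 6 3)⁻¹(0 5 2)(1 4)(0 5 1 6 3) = (1 2 5)(4 6)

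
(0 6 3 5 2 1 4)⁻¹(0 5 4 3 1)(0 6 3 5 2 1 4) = (0 5 4 6 2)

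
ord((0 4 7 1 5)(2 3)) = 10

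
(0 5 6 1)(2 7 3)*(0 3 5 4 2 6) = (0 4 2 7 5)(1 3 6)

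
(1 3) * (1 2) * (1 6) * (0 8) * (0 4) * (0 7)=(0 8 4 7) (1 3 2 6) 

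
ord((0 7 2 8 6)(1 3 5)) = 15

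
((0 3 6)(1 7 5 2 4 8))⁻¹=(0 6 3)(1 8 4 2 5 7)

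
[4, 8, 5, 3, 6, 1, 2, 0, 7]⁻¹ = [7, 5, 6, 3, 0, 2, 4, 8, 1]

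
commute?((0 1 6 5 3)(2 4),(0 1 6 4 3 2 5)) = no:(0 1 6 5 3)(2 4)*(0 1 6 4 3 2 5) = (0 6)(1 4 5 2 3),(0 1 6 4 3 2 5)*(0 1 6 5 3)(2 4) = (0 6 2 3 4)(1 5)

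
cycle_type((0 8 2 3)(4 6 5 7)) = 4^2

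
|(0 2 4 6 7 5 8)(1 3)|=14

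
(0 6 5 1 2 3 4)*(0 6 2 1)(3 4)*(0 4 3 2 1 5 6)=(0 1 5 4)(2 3)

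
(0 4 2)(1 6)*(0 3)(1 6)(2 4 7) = (0 7 2 3)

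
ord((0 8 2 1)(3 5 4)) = 12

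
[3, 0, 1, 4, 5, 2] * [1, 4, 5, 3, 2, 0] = [3, 1, 4, 2, 0, 5]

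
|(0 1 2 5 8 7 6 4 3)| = 9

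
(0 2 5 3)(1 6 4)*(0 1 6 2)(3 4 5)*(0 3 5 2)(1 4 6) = (0 3 4 1)(2 5 6)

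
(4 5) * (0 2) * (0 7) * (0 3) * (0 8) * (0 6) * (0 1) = (0 2 7 3 8 6 1)(4 5)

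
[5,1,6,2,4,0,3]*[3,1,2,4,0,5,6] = [5,1,6,2,0,3,4]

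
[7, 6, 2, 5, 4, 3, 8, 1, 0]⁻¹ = [8, 7, 2, 5, 4, 3, 1, 0, 6]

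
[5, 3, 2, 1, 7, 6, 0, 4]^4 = [5, 1, 2, 3, 4, 6, 0, 7]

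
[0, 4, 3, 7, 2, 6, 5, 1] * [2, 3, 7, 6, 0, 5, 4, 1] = [2, 0, 6, 1, 7, 4, 5, 3]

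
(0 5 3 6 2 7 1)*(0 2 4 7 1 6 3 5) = (1 2)(4 7 6)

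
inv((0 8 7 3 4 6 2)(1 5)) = (0 2 6 4 3 7 8)(1 5)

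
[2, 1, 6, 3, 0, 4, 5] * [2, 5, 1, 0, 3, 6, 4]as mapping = [0→1, 1→5, 2→4, 3→0, 4→2, 5→3, 6→6]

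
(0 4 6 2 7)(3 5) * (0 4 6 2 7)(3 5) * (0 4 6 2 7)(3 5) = (0 2 4 7 6)(3 5)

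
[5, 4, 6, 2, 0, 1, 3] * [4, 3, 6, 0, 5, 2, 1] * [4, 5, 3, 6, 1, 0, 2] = [3, 0, 5, 2, 1, 6, 4]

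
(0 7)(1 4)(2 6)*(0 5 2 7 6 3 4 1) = (0 6 7 5 2 3 4)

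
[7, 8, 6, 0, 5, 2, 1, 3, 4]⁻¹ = [3, 6, 5, 7, 8, 4, 2, 0, 1]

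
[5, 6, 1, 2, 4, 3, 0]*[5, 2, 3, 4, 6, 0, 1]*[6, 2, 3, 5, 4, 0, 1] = [6, 2, 3, 5, 1, 4, 0]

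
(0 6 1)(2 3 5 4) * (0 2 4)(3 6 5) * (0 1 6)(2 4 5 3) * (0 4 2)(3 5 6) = (0 5 1 2 4 6 3)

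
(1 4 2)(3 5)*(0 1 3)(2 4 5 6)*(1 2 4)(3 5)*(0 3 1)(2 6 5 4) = (0 6 2 4)(3 5)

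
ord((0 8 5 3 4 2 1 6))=8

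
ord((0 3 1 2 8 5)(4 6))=6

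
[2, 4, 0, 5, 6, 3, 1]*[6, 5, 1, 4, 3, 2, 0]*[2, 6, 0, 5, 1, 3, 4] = [6, 5, 4, 0, 2, 1, 3]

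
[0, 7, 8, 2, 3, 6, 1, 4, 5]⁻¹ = [0, 6, 3, 4, 7, 8, 5, 1, 2]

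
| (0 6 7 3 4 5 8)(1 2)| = 14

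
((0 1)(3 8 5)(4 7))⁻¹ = (0 1)(3 5 8)(4 7)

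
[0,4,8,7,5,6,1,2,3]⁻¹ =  [0,6,7,8,1,4,5,3,2]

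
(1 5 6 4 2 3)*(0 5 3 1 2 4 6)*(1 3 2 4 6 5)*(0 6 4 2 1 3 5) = (0 3 2 5 6)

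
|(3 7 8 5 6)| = 5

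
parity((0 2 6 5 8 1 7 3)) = odd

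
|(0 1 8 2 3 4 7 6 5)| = 9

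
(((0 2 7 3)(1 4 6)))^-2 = (0 7)(1 4 6)(2 3)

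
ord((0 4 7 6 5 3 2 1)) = 8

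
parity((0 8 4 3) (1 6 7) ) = odd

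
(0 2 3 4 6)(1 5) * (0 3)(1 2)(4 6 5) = (0 1 4 5 2)(3 6)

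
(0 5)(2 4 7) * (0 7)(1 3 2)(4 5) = (0 4)(1 3 2 5 7)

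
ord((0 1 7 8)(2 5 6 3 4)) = 20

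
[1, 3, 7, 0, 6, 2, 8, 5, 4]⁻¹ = [3, 0, 5, 1, 8, 7, 4, 2, 6]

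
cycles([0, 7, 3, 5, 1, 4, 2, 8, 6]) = (1 7 8 6 2 3 5 4)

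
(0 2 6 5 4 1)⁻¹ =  (0 1 4 5 6 2)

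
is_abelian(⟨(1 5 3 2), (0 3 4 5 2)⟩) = no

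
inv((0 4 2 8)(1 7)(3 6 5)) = (0 8 2 4)(1 7)(3 5 6)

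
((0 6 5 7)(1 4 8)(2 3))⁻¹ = (0 7 5 6)(1 8 4)(2 3)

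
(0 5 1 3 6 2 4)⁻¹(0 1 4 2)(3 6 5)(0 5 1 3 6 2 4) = (0 4 5 3)(1 6 2)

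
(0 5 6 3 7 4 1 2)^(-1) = (0 2 1 4 7 3 6 5)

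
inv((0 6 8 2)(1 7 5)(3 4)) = (0 2 8 6)(1 5 7)(3 4)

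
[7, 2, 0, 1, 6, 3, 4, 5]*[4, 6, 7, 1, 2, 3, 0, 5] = [5, 7, 4, 6, 0, 1, 2, 3]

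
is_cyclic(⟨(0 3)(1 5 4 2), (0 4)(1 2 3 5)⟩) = no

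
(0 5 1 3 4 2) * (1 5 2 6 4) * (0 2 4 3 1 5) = (0 4 6 3 5)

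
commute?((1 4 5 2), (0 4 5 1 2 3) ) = no:(1 4 5 2)*(0 4 5 1 2 3) = (0 4 1 5 3), (0 4 5 1 2 3)*(1 4 5 2) = (0 5 4 2 3) 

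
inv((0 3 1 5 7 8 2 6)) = (0 6 2 8 7 5 1 3)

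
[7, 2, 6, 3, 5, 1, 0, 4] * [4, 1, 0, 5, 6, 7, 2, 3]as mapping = [0→3, 1→0, 2→2, 3→5, 4→7, 5→1, 6→4, 7→6]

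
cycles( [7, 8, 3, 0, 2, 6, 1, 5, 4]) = (0 7 5 6 1 8 4 2 3)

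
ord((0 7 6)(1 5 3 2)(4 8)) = 12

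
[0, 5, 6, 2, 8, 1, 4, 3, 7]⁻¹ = [0, 5, 3, 7, 6, 1, 2, 8, 4]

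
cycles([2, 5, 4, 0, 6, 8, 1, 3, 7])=(0 2 4 6 1 5 8 7 3)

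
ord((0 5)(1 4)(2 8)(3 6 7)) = 6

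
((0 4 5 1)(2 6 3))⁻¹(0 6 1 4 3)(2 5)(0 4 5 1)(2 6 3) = (0 5 2 4 3)(1 6)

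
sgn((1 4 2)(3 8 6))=1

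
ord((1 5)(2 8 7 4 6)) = 10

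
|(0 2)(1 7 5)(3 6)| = 6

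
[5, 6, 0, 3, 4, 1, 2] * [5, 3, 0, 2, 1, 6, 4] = [6, 4, 5, 2, 1, 3, 0]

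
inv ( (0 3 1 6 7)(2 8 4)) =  (0 7 6 1 3)(2 4 8)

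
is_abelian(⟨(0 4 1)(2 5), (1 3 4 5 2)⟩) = no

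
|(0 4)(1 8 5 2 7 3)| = 6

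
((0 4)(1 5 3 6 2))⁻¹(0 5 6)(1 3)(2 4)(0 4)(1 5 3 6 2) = (0 1)(2 4 3)(5 6)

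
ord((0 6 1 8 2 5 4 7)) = 8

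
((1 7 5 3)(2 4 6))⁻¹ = (1 3 5 7)(2 6 4)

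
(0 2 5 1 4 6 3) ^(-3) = (0 4 2 6 5 3 1) 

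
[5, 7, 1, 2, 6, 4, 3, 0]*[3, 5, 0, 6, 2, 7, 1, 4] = [7, 4, 5, 0, 1, 2, 6, 3]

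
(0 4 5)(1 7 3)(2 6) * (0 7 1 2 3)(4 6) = (0 6 3 2 4 5 7)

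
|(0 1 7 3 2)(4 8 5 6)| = 20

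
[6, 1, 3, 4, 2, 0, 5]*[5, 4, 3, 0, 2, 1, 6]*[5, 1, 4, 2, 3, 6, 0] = [0, 3, 5, 4, 2, 6, 1]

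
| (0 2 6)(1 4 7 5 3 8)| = 6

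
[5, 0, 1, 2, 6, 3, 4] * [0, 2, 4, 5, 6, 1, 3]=[1, 0, 2, 4, 3, 5, 6] 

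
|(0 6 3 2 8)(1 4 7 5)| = 20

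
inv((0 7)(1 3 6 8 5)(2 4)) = (0 7)(1 5 8 6 3)(2 4)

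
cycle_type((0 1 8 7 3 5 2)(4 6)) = 2.7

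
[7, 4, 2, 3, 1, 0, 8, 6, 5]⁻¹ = [5, 4, 2, 3, 1, 8, 7, 0, 6]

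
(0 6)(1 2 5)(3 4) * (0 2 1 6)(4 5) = (2 4 3 5 6)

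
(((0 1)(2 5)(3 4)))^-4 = ()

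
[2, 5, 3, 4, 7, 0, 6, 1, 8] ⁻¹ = [5, 7, 0, 2, 3, 1, 6, 4, 8] 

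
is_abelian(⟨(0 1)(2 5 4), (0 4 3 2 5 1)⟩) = no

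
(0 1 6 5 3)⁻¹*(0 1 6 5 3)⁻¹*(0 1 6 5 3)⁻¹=(0 6 3 1 5)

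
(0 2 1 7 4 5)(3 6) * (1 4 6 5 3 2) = (0 1 7 6 2 4 3 5)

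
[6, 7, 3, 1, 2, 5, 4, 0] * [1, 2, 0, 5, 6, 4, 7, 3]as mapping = [0→7, 1→3, 2→5, 3→2, 4→0, 5→4, 6→6, 7→1]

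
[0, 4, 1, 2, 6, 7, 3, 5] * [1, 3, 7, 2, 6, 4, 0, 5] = [1, 6, 3, 7, 0, 5, 2, 4]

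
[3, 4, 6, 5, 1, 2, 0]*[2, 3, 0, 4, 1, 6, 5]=[4, 1, 5, 6, 3, 0, 2]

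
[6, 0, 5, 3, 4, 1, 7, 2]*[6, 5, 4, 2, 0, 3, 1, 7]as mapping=[0→1, 1→6, 2→3, 3→2, 4→0, 5→5, 6→7, 7→4]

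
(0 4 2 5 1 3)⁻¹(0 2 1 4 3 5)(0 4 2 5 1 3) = (0 1 4 5 3 2)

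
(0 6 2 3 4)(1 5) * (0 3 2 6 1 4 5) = (0 1)(3 5 4)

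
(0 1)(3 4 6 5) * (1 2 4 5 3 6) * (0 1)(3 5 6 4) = (0 2 3 6 5 4)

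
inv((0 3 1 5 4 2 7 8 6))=(0 6 8 7 2 4 5 1 3)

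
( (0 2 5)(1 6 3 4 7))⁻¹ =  (0 5 2)(1 7 4 3 6)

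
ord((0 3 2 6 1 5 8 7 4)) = 9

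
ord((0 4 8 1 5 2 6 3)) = 8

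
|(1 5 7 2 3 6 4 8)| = 8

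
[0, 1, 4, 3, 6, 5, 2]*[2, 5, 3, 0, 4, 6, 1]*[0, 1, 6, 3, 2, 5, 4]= [6, 5, 2, 0, 1, 4, 3]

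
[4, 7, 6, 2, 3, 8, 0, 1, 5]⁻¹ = [6, 7, 3, 4, 0, 8, 2, 1, 5]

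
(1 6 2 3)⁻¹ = (1 3 2 6)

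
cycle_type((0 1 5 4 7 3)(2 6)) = 2.6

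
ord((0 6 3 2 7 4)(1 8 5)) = 6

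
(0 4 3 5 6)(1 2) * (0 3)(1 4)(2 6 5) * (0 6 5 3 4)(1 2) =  (0 2)(1 5 3)(4 6)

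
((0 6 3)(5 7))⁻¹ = (0 3 6)(5 7)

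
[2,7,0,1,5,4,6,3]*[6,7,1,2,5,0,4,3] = [1,3,6,7,0,5,4,2]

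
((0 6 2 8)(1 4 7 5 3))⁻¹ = (0 8 2 6)(1 3 5 7 4)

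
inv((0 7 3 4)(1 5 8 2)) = (0 4 3 7)(1 2 8 5)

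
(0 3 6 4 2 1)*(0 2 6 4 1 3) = (1 2 3 4 6)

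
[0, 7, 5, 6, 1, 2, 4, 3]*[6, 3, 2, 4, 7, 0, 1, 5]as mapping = [0→6, 1→5, 2→0, 3→1, 4→3, 5→2, 6→7, 7→4]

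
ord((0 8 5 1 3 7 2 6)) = 8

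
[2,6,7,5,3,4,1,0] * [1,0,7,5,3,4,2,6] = [7,2,6,4,5,3,0,1] 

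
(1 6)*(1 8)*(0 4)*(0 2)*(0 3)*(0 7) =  (0 4 2 3 7)(1 6 8)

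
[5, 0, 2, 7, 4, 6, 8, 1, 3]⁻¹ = [1, 7, 2, 8, 4, 0, 5, 3, 6]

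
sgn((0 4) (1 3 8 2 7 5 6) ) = -1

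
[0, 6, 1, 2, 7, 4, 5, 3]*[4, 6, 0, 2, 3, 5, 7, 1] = [4, 7, 6, 0, 1, 3, 5, 2]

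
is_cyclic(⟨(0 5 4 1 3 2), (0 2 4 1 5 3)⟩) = no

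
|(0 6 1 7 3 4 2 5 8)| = 9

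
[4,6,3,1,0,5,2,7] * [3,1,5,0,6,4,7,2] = [6,7,0,1,3,4,5,2]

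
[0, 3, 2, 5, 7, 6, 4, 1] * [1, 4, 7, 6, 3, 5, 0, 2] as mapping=[0→1, 1→6, 2→7, 3→5, 4→2, 5→0, 6→3, 7→4] 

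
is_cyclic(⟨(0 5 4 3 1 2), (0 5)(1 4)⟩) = no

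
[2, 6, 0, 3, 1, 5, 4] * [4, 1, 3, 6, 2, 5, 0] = [3, 0, 4, 6, 1, 5, 2]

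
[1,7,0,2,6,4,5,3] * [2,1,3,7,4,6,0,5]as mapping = [0→1,1→5,2→2,3→3,4→0,5→4,6→6,7→7]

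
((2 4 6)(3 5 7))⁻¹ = (2 6 4)(3 7 5)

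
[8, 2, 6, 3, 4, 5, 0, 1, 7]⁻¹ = [6, 7, 1, 3, 4, 5, 2, 8, 0]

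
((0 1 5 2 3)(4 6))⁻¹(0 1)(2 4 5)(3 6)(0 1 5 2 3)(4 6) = (0 4)(1 5)(2 3 6)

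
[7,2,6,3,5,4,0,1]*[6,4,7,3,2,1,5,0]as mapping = [0→0,1→7,2→5,3→3,4→1,5→2,6→6,7→4]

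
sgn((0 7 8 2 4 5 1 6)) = -1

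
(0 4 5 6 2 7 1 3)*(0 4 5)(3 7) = (0 5 6 2 3 4)(1 7)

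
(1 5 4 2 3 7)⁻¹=(1 7 3 2 4 5)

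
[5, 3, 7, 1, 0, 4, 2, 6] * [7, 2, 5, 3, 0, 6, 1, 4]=[6, 3, 4, 2, 7, 0, 5, 1]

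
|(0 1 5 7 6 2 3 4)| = 8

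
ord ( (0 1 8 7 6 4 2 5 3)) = 9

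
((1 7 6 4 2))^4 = (1 2 4 6 7)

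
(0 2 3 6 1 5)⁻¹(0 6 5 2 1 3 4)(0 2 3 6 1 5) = (0 3 5 6 4 2 1)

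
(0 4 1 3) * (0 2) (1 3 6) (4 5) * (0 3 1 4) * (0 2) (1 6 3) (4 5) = (0 4 6 5 2 1 3) 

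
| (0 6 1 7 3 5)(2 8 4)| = 6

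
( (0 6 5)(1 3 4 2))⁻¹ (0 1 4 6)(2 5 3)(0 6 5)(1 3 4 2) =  (0 4 1)(2 5 6 3)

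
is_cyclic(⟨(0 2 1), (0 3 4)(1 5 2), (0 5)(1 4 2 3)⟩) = no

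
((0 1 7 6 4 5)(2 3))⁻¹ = (0 5 4 6 7 1)(2 3)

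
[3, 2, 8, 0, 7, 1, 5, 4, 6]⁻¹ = [3, 5, 1, 0, 7, 6, 8, 4, 2]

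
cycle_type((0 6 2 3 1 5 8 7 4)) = 9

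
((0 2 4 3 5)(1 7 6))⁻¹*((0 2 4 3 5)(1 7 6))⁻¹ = (0 3 2 5 4)(1 7 6)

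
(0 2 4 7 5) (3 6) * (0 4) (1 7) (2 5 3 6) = (0 5 4 1 7 3 2) 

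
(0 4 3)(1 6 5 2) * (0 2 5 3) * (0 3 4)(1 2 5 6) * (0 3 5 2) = (0 3 2)(4 5 6)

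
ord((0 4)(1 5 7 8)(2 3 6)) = 12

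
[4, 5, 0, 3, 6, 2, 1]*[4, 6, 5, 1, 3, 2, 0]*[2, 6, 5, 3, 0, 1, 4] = [3, 5, 0, 6, 2, 1, 4]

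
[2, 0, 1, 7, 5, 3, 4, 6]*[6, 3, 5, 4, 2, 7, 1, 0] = [5, 6, 3, 0, 7, 4, 2, 1]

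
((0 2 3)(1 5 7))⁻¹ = (0 3 2)(1 7 5)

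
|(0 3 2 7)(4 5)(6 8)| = 4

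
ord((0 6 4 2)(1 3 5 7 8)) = 20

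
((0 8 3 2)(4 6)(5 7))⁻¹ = (0 2 3 8)(4 6)(5 7)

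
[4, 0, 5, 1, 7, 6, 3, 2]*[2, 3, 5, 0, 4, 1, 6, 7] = [4, 2, 1, 3, 7, 6, 0, 5]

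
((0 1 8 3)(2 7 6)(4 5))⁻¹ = (0 3 8 1)(2 6 7)(4 5)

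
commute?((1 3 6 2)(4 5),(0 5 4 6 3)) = no:(1 3 6 2)(4 5) * (0 5 4 6 3) = (0 5 6 2 1),(0 5 4 6 3) * (1 3 6 2)(4 5) = (0 4 2 1 3)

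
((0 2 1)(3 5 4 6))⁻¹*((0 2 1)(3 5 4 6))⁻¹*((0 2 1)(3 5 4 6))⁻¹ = (3 5 4 6)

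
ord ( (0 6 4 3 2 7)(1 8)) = 6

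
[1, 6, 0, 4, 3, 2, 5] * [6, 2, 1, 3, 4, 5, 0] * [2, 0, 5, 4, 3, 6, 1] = [5, 2, 1, 3, 4, 0, 6]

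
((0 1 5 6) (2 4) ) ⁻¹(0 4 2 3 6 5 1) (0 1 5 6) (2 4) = (0 6 5 1 2 4 3) 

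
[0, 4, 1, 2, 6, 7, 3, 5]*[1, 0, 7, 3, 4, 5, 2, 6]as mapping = [0→1, 1→4, 2→0, 3→7, 4→2, 5→6, 6→3, 7→5]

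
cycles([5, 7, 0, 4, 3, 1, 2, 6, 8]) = (0 5 1 7 6 2) (3 4) 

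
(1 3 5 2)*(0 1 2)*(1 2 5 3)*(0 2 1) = (0 1)(2 5)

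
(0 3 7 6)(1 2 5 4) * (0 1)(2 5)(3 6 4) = (0 6 1 5 3 7 4)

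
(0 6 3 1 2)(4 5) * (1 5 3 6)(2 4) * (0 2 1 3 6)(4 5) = (0 3 4 6)(1 5)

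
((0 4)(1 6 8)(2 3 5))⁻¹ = (0 4)(1 8 6)(2 5 3)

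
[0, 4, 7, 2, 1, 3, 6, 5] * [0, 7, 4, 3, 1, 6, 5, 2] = [0, 1, 2, 4, 7, 3, 5, 6]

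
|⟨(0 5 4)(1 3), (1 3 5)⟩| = 120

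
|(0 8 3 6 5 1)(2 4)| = 6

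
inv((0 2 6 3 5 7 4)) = (0 4 7 5 3 6 2)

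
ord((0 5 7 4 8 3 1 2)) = 8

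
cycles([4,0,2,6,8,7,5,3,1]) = (0 4 8 1)(3 6 5 7)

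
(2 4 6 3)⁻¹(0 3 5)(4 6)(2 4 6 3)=(0 2 5)(3 6)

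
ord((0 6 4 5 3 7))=6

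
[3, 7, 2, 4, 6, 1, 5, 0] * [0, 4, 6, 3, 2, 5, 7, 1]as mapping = [0→3, 1→1, 2→6, 3→2, 4→7, 5→4, 6→5, 7→0]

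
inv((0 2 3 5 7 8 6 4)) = (0 4 6 8 7 5 3 2)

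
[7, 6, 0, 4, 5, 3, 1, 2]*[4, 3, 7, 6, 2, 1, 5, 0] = [0, 5, 4, 2, 1, 6, 3, 7]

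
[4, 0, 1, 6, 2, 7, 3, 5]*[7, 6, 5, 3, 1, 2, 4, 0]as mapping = [0→1, 1→7, 2→6, 3→4, 4→5, 5→0, 6→3, 7→2]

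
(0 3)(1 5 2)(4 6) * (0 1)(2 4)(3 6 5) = (0 6 2)(1 3)(4 5)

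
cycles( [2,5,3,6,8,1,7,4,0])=(0 2 3 6 7 4 8)(1 5)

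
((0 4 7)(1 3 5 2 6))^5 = (0 7 4)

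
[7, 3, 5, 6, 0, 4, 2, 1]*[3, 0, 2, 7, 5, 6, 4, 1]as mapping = [0→1, 1→7, 2→6, 3→4, 4→3, 5→5, 6→2, 7→0]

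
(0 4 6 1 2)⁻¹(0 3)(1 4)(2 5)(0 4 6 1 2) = (0 5)(2 6)(3 4)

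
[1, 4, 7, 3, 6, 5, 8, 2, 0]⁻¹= [8, 0, 7, 3, 1, 5, 4, 2, 6]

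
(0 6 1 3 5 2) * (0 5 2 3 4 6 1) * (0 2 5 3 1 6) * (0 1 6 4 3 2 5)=(0 4 1 3)(5 6)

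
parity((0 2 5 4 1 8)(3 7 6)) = odd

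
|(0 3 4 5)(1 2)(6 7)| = 4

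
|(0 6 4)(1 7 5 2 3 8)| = 6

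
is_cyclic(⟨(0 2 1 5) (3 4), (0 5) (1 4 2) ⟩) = no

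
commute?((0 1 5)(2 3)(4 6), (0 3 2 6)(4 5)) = no:(0 1 5)(2 3)(4 6) * (0 3 2 6)(4 5) = (0 1 4)(3 6 5), (0 3 2 6)(4 5) * (0 1 5)(2 3)(4 6) = (0 2 4)(1 5 6)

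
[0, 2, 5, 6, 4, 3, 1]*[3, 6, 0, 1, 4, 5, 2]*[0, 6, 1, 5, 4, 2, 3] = [5, 0, 2, 1, 4, 6, 3]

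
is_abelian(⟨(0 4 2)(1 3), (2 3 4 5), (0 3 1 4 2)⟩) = no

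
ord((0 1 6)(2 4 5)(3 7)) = 6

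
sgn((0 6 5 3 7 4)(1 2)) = 1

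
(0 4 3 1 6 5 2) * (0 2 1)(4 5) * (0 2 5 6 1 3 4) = (0 6)(2 5 3)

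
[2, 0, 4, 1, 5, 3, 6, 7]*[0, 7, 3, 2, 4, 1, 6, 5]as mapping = [0→3, 1→0, 2→4, 3→7, 4→1, 5→2, 6→6, 7→5]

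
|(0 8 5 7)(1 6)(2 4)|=4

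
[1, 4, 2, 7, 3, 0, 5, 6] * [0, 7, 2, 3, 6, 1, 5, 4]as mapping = [0→7, 1→6, 2→2, 3→4, 4→3, 5→0, 6→1, 7→5]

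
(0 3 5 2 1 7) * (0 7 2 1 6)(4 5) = (0 3 4 5 1 2 6)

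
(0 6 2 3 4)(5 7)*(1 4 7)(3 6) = (0 3 7 5 1 4)(2 6)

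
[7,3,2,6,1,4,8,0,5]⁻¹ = [7,4,2,1,5,8,3,0,6]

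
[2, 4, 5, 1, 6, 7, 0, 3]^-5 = [7, 0, 3, 6, 2, 1, 5, 4]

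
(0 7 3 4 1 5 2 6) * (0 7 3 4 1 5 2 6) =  (0 3 1 2)(4 5 6 7)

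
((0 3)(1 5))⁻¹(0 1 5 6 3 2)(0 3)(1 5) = (0 2 3 5 1 6)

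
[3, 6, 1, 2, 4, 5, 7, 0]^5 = [7, 2, 3, 0, 4, 5, 1, 6]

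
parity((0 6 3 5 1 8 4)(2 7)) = odd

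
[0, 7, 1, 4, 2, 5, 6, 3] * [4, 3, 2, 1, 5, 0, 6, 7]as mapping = [0→4, 1→7, 2→3, 3→5, 4→2, 5→0, 6→6, 7→1]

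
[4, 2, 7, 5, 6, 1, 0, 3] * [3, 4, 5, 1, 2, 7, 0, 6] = [2, 5, 6, 7, 0, 4, 3, 1]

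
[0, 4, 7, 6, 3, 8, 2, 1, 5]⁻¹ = [0, 7, 6, 4, 1, 8, 3, 2, 5]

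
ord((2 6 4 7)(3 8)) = 4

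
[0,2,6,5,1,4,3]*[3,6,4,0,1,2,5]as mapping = [0→3,1→4,2→5,3→2,4→6,5→1,6→0]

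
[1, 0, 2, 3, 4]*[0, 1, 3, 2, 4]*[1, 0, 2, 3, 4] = [0, 1, 3, 2, 4]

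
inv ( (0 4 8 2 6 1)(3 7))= (0 1 6 2 8 4)(3 7)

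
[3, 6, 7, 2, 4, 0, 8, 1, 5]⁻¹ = [5, 7, 3, 0, 4, 8, 1, 2, 6]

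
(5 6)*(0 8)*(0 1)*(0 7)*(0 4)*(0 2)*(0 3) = (0 8 1 7 4 2 3)(5 6)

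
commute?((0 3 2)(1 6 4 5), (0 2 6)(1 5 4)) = no:(0 3 2)(1 6 4 5) * (0 2 6)(1 5 4) = (0 3 6 1), (0 2 6)(1 5 4) * (0 3 2)(1 6 4 5) = (2 4 6 3)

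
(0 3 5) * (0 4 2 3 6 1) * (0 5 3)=(0 6 1 5 4 2) 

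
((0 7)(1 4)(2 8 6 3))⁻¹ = (0 7)(1 4)(2 3 6 8)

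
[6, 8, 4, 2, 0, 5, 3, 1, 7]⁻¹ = [4, 7, 3, 6, 2, 5, 0, 8, 1]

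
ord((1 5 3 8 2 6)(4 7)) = 6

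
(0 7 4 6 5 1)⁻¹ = (0 1 5 6 4 7)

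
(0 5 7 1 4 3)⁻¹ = (0 3 4 1 7 5)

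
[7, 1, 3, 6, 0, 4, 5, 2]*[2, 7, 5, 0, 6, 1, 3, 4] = [4, 7, 0, 3, 2, 6, 1, 5]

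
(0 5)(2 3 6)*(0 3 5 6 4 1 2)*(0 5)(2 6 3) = (0 3 4 1 6 5 2)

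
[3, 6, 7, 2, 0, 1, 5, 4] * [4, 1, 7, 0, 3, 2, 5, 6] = [0, 5, 6, 7, 4, 1, 2, 3]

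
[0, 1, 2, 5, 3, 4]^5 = [0, 1, 2, 4, 5, 3]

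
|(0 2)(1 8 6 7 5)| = 10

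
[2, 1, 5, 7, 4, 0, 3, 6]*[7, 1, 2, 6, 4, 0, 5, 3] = [2, 1, 0, 3, 4, 7, 6, 5]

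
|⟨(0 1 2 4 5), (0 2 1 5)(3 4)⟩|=360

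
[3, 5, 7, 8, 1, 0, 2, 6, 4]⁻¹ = [5, 4, 6, 0, 8, 1, 7, 2, 3]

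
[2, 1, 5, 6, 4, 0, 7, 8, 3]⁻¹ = [5, 1, 0, 8, 4, 2, 3, 6, 7]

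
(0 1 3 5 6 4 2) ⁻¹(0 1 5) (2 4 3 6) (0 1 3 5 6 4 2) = (0 2 5 4) (1 3 6) 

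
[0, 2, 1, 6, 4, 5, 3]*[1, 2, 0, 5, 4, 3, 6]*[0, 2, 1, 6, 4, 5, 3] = [2, 0, 1, 3, 4, 6, 5]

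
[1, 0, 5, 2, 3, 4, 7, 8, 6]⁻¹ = [1, 0, 3, 4, 5, 2, 8, 6, 7]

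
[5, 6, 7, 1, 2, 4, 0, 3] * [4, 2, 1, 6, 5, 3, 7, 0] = [3, 7, 0, 2, 1, 5, 4, 6]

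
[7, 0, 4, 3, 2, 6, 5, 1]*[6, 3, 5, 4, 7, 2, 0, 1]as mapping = [0→1, 1→6, 2→7, 3→4, 4→5, 5→0, 6→2, 7→3]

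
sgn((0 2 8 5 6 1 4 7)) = -1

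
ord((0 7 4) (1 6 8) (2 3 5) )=3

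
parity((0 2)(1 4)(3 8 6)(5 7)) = odd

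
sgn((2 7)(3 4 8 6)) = 1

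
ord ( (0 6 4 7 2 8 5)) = 7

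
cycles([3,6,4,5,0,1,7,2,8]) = (0 3 5 1 6 7 2 4)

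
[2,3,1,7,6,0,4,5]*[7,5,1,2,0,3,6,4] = [1,2,5,4,6,7,0,3]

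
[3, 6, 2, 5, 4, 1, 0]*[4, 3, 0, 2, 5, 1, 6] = [2, 6, 0, 1, 5, 3, 4]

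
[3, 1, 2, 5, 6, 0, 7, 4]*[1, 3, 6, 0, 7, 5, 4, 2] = [0, 3, 6, 5, 4, 1, 2, 7]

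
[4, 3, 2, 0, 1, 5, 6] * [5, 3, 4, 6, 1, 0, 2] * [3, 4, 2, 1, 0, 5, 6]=[4, 6, 0, 5, 1, 3, 2]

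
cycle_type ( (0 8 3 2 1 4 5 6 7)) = 9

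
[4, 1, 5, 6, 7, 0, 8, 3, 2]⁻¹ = [5, 1, 8, 7, 0, 2, 3, 4, 6]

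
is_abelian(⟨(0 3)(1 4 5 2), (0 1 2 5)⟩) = no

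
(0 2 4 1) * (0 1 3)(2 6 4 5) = (0 6 4 3)(2 5)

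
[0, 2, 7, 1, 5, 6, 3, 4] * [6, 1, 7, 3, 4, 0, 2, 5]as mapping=[0→6, 1→7, 2→5, 3→1, 4→0, 5→2, 6→3, 7→4]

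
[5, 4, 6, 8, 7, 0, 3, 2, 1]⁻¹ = [5, 8, 7, 6, 1, 0, 2, 4, 3]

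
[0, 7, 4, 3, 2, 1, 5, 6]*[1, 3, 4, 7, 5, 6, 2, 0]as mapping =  [0→1, 1→0, 2→5, 3→7, 4→4, 5→3, 6→6, 7→2]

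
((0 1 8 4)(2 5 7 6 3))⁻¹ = (0 4 8 1)(2 3 6 7 5)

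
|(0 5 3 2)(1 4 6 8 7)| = 20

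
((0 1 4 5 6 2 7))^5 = (0 2 5 1 7 6 4)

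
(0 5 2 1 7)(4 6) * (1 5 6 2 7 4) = (0 6 1 4 2 5 7)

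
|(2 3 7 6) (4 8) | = 4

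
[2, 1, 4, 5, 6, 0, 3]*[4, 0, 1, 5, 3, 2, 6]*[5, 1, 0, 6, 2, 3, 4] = [1, 5, 6, 0, 4, 2, 3]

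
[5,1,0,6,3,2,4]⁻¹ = [2,1,5,4,6,0,3]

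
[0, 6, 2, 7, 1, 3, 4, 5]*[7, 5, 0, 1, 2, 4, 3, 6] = [7, 3, 0, 6, 5, 1, 2, 4]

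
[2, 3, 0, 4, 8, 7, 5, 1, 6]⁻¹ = [2, 7, 0, 1, 3, 6, 8, 5, 4]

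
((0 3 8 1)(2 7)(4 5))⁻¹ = (0 1 8 3)(2 7)(4 5)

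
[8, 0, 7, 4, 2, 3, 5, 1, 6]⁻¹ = [1, 7, 4, 5, 3, 6, 8, 2, 0]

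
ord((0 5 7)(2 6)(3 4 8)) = 6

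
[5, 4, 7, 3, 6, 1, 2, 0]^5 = [2, 0, 4, 3, 5, 7, 1, 6]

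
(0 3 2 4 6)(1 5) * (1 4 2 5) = (0 3 5 4 6)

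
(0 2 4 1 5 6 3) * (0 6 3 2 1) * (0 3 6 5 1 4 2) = (0 4 3 5 6)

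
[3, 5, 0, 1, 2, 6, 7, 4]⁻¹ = [2, 3, 4, 0, 7, 1, 5, 6]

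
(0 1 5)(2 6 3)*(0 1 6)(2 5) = (0 6 3 5 1 2)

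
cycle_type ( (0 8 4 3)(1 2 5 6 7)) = 4.5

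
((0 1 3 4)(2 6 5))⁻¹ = (0 4 3 1)(2 5 6)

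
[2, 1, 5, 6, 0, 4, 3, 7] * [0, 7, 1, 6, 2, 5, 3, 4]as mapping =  [0→1, 1→7, 2→5, 3→3, 4→0, 5→2, 6→6, 7→4]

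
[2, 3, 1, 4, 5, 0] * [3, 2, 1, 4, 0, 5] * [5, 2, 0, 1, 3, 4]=[2, 3, 0, 5, 4, 1]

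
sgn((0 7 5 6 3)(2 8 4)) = 1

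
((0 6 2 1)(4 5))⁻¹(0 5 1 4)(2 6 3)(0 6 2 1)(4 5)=(0 5 6 4)(1 2 3)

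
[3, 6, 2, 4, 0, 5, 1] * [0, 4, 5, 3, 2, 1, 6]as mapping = [0→3, 1→6, 2→5, 3→2, 4→0, 5→1, 6→4]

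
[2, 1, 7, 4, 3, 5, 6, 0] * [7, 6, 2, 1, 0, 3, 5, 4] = [2, 6, 4, 0, 1, 3, 5, 7]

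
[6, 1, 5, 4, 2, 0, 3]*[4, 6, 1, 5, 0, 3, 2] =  [2, 6, 3, 0, 1, 4, 5]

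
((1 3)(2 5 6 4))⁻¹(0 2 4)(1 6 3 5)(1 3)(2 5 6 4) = (0 5 2)(1 6 3 4)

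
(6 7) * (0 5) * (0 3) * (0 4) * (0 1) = (0 5 3 4 1)(6 7)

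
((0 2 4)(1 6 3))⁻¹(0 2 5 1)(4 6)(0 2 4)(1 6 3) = (0 3)(2 4 5 6)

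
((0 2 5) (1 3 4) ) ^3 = () 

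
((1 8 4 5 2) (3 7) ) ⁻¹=(1 2 5 4 8) (3 7) 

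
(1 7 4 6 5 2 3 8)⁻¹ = (1 8 3 2 5 6 4 7)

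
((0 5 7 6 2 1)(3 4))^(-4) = (0 7 2)(1 5 6)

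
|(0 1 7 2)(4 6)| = 4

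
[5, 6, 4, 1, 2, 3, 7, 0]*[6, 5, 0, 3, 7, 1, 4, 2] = [1, 4, 7, 5, 0, 3, 2, 6]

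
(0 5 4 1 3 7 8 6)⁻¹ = (0 6 8 7 3 1 4 5)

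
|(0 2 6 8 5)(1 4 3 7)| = 20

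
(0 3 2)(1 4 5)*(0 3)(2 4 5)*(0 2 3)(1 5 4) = (0 2)(1 4 3)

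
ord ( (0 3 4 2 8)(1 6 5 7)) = 20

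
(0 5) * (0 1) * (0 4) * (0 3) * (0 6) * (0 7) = (0 5 1 4 3 6 7)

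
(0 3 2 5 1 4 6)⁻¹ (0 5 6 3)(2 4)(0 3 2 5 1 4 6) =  (0 2 3 1)(5 6)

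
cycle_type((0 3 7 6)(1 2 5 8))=4^2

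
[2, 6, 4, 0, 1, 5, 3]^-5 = [2, 6, 4, 0, 1, 5, 3]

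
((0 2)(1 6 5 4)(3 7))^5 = (0 2)(1 6 5 4)(3 7)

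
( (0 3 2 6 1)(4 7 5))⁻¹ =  (0 1 6 2 3)(4 5 7)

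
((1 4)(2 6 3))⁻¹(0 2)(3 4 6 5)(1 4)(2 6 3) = (0 6)(1 3 5 2)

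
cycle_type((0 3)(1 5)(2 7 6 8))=2^2.4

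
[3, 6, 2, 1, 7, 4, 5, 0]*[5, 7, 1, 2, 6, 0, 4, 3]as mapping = [0→2, 1→4, 2→1, 3→7, 4→3, 5→6, 6→0, 7→5]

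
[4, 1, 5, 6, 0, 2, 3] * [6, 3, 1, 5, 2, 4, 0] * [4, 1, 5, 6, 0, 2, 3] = [5, 6, 0, 4, 3, 1, 2]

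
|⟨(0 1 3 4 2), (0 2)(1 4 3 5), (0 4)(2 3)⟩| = 360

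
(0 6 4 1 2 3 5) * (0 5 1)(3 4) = (0 6 3 1 2 4)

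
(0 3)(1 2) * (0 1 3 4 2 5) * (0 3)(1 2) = (0 4 1 5 3 2)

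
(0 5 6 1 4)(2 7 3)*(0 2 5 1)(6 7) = (0 1 4 2 6)(3 5 7)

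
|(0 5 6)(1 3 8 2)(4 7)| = 12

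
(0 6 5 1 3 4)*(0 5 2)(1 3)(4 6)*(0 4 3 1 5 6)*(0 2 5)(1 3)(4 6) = (0 1)(2 6 5 3)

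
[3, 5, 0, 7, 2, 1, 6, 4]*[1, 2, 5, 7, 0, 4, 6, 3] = [7, 4, 1, 3, 5, 2, 6, 0]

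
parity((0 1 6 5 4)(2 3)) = odd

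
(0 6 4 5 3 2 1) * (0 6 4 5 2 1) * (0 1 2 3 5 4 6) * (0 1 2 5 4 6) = (3 5 4)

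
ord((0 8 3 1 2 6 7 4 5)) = 9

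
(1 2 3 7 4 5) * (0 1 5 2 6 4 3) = (0 1 6 4 2)(3 7)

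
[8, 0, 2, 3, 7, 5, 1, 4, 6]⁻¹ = [1, 6, 2, 3, 7, 5, 8, 4, 0]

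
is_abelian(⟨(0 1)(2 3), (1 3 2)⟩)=no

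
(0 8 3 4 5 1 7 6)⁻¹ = (0 6 7 1 5 4 3 8)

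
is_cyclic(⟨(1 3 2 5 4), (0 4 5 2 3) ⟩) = no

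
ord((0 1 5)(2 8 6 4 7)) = 15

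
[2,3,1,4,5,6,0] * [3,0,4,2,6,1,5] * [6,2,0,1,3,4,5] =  [3,0,6,5,2,4,1]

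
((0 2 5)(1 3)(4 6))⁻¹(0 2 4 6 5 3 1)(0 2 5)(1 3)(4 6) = (0 1 3 2 5 6 4)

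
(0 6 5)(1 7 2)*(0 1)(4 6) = (0 4 6 5 1 7 2)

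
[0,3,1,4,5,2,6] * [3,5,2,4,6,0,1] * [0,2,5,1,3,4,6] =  [1,3,4,6,0,5,2]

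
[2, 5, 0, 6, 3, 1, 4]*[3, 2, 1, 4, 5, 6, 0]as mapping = [0→1, 1→6, 2→3, 3→0, 4→4, 5→2, 6→5]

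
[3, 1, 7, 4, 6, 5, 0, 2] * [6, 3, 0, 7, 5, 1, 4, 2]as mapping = [0→7, 1→3, 2→2, 3→5, 4→4, 5→1, 6→6, 7→0]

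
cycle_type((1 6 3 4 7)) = 5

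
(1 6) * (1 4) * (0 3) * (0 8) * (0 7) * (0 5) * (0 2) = (0 3 8 7 5 2)(1 6 4)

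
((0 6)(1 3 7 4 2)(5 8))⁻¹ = (0 6)(1 2 4 7 3)(5 8)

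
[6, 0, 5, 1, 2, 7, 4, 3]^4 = [5, 2, 1, 4, 3, 0, 7, 6]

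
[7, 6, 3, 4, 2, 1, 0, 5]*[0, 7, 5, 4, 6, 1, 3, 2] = [2, 3, 4, 6, 5, 7, 0, 1]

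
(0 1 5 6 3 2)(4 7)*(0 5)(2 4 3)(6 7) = (0 1)(2 5 7 3 4 6)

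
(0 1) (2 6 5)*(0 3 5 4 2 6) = (0 1 3 5 6 4 2) 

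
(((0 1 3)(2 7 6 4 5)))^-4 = (0 3 1)(2 7 6 4 5)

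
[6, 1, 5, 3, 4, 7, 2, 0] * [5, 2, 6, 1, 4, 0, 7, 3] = [7, 2, 0, 1, 4, 3, 6, 5]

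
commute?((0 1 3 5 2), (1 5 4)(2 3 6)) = no:(0 1 3 5 2)*(1 5 4)(2 3 6) = (0 5 3 4 1 6 2), (1 5 4)(2 3 6)*(0 1 3 5 2) = (0 1 2 5 4 3 6)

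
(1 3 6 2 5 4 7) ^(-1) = (1 7 4 5 2 6 3) 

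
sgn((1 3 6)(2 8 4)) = 1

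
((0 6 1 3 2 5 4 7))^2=(0 1 2 4)(3 5 7 6)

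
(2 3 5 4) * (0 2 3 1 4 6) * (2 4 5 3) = (0 4 2 1 5 6)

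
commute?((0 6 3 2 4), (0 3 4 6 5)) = no:(0 6 3 2 4)*(0 3 4 6 5) = (0 5)(2 6 4 3), (0 3 4 6 5)*(0 6 3 2 4) = (0 2 4 3)(5 6)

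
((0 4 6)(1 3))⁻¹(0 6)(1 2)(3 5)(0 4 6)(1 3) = (0 4)(1 5)(2 3)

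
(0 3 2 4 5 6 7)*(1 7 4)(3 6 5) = (0 6 4 3 2 1 7)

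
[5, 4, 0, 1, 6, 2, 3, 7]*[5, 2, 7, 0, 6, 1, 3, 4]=[1, 6, 5, 2, 3, 7, 0, 4]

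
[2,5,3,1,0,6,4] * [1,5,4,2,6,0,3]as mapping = [0→4,1→0,2→2,3→5,4→1,5→3,6→6]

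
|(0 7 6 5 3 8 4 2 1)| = 9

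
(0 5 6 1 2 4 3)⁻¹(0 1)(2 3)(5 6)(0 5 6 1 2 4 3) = (0 4)(1 6)(2 5)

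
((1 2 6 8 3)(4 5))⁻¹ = (1 3 8 6 2)(4 5)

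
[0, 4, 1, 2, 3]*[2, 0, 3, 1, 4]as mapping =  [0→2, 1→4, 2→0, 3→3, 4→1]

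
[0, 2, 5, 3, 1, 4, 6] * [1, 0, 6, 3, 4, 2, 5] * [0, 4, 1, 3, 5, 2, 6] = [4, 6, 1, 3, 0, 5, 2] 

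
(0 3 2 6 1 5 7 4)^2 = (0 2 1 7)(3 6 5 4)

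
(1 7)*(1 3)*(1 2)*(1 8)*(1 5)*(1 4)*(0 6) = (0 6)(1 7 3 2 8 5 4)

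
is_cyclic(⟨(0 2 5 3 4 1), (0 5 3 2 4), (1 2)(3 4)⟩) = no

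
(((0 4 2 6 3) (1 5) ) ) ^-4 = (0 4 2 6 3) 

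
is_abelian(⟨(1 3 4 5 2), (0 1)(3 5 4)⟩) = no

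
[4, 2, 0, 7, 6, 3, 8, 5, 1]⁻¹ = [2, 8, 1, 5, 0, 7, 4, 3, 6]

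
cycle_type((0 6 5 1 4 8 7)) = 7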